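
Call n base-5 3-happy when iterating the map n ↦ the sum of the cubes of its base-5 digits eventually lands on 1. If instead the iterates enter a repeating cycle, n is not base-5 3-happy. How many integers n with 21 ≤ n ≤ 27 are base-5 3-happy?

1

21: 21 → 65 → 35 → 9 → 65  — not base-5 3-happy
22: 22 → 72 → 80 → 28 → 28  — not base-5 3-happy
23: 23 → 91 → 55 → 9 → 65 → 35 → 9  — not base-5 3-happy
24: 24 → 128 → 28 → 28  — not base-5 3-happy
25: 25 → 1  — base-5 3-happy
26: 26 → 2 → 8 → 28 → 28  — not base-5 3-happy
27: 27 → 9 → 65 → 35 → 9  — not base-5 3-happy
base-5 3-happy: 25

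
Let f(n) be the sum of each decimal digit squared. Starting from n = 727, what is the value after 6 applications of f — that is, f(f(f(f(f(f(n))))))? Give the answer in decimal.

727 → 102
102 → 5
5 → 25
25 → 29
29 → 85
85 → 89

89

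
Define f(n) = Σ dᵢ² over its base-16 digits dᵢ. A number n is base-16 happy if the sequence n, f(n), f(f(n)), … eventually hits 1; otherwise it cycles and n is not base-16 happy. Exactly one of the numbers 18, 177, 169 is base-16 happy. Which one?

177

18: 18 → 5 → 25 → 82 → 29 → 170 → 200 → 208 → 169 → 181 → 146 → 85 → 50 → 13 → 169  — repeats 169 (not base-16 happy)
177: 177 → 122 → 149 → 106 → 136 → 128 → 64 → 16 → 1  — reaches 1 (base-16 happy)
169: 169 → 181 → 146 → 85 → 50 → 13 → 169  — repeats 169 (not base-16 happy)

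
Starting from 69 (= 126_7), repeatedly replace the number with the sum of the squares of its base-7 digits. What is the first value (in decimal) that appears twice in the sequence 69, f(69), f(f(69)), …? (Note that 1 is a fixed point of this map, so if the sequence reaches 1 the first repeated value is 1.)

69 = (1,2,6)_7 → 1² + 2² + 6² = 41
41 = (5,6)_7 → 5² + 6² = 61
61 = (1,1,5)_7 → 1² + 1² + 5² = 27
27 = (3,6)_7 → 3² + 6² = 45
45 = (6,3)_7 → 6² + 3² = 45  — 45 already appeared earlier.

45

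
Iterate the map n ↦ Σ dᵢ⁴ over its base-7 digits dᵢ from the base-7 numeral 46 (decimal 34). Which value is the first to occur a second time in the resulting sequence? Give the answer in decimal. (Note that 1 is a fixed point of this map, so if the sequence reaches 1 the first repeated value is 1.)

34 = (4,6)_7 → 4⁴ + 6⁴ = 1552
1552 = (4,3,4,5)_7 → 4⁴ + 3⁴ + 4⁴ + 5⁴ = 1218
1218 = (3,3,6,0)_7 → 3⁴ + 3⁴ + 6⁴ + 0⁴ = 1458
1458 = (4,1,5,2)_7 → 4⁴ + 1⁴ + 5⁴ + 2⁴ = 898
898 = (2,4,2,2)_7 → 2⁴ + 4⁴ + 2⁴ + 2⁴ = 304
304 = (6,1,3)_7 → 6⁴ + 1⁴ + 3⁴ = 1378
1378 = (4,0,0,6)_7 → 4⁴ + 0⁴ + 0⁴ + 6⁴ = 1552  — 1552 already appeared earlier.

1552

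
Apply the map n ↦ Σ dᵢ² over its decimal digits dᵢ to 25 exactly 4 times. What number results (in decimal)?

25 → 2² + 5² = 4 + 25 = 29
29 → 2² + 9² = 4 + 81 = 85
85 → 8² + 5² = 64 + 25 = 89
89 → 8² + 9² = 64 + 81 = 145

145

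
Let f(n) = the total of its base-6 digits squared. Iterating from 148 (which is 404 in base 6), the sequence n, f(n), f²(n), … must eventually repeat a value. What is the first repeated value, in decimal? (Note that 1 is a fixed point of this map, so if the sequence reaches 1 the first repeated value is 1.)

148 = (4,0,4)_6 → 4² + 0² + 4² = 32
32 = (5,2)_6 → 5² + 2² = 29
29 = (4,5)_6 → 4² + 5² = 41
41 = (1,0,5)_6 → 1² + 0² + 5² = 26
26 = (4,2)_6 → 4² + 2² = 20
20 = (3,2)_6 → 3² + 2² = 13
13 = (2,1)_6 → 2² + 1² = 5
5 = (5)_6 → 5² = 25
25 = (4,1)_6 → 4² + 1² = 17
17 = (2,5)_6 → 2² + 5² = 29  — 29 already appeared earlier.

29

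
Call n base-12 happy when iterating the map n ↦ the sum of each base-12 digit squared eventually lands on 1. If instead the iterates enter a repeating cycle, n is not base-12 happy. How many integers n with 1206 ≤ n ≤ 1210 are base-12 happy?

1

1206: 1206 → 116 → 145 → 2 → 4 → 16 → 17 → 26 → 8 → 64 → 41 → 34 → 104 → 128 → 164 → 66 → 61 → 26  (repeats 26)
1207: 1207 → 129 → 181 → 11 → 121 → 101 → 89 → 74 → 40 → 25 → 5 → 25  (repeats 25)
1208: 1208 → 144 → 1  (reaches 1)
1209: 1209 → 161 → 27 → 13 → 2 → 4 → 16 → 17 → 26 → 8 → 64 → 41 → 34 → 104 → 128 → 164 → 66 → 61 → 26  (repeats 26)
1210: 1210 → 180 → 10 → 100 → 80 → 100  (repeats 100)
base-12 happy: 1208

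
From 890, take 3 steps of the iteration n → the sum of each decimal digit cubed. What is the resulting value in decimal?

407

890 → 1241
1241 → 74
74 → 407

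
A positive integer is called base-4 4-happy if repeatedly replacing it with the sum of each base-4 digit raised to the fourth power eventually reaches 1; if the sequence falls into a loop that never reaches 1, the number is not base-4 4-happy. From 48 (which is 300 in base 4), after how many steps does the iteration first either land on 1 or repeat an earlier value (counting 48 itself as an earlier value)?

3

48 = (3,0,0)_4 → 81
81 = (1,1,0,1)_4 → 3
3 = (3)_4 → 81  — 81 repeats.
That took 3 steps.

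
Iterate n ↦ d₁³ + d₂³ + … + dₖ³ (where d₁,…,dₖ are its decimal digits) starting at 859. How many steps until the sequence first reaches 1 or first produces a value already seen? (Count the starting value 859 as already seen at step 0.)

859 → 8³ + 5³ + 9³ = 512 + 125 + 729 = 1366
1366 → 1³ + 3³ + 6³ + 6³ = 1 + 27 + 216 + 216 = 460
460 → 4³ + 6³ + 0³ = 64 + 216 + 0 = 280
280 → 2³ + 8³ + 0³ = 8 + 512 + 0 = 520
520 → 5³ + 2³ + 0³ = 125 + 8 + 0 = 133
133 → 1³ + 3³ + 3³ = 1 + 27 + 27 = 55
55 → 5³ + 5³ = 125 + 125 = 250
250 → 2³ + 5³ + 0³ = 8 + 125 + 0 = 133  — 133 repeats.
That took 8 steps.

8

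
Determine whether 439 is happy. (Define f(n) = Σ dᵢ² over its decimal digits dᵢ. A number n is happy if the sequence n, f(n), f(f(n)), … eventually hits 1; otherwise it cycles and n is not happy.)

439 → 4² + 3² + 9² = 106
106 → 1² + 0² + 6² = 37
37 → 3² + 7² = 58
58 → 5² + 8² = 89
89 → 8² + 9² = 145
145 → 1² + 4² + 5² = 42
42 → 4² + 2² = 20
20 → 2² + 0² = 4
4 → 4² = 16
16 → 1² + 6² = 37  — 37 already seen; the sequence cycles without reaching 1.

not happy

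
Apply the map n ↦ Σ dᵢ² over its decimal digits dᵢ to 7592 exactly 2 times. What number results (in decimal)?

7592 → 159
159 → 107

107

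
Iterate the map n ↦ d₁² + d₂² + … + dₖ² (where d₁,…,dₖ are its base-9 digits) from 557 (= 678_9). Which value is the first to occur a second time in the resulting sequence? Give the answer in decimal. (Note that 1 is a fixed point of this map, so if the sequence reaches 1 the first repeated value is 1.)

65

557 = (6,7,8)_9 → 6² + 7² + 8² = 36 + 49 + 64 = 149
149 = (1,7,5)_9 → 1² + 7² + 5² = 1 + 49 + 25 = 75
75 = (8,3)_9 → 8² + 3² = 64 + 9 = 73
73 = (8,1)_9 → 8² + 1² = 64 + 1 = 65
65 = (7,2)_9 → 7² + 2² = 49 + 4 = 53
53 = (5,8)_9 → 5² + 8² = 25 + 64 = 89
89 = (1,0,8)_9 → 1² + 0² + 8² = 1 + 0 + 64 = 65  — 65 already appeared earlier.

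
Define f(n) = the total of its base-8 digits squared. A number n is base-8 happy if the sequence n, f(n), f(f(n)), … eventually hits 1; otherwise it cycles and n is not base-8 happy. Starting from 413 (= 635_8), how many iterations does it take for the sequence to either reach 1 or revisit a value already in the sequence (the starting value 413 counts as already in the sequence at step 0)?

6

413 = (6,3,5)_8 → 6² + 3² + 5² = 70
70 = (1,0,6)_8 → 1² + 0² + 6² = 37
37 = (4,5)_8 → 4² + 5² = 41
41 = (5,1)_8 → 5² + 1² = 26
26 = (3,2)_8 → 3² + 2² = 13
13 = (1,5)_8 → 1² + 5² = 26  — 26 repeats.
That took 6 steps.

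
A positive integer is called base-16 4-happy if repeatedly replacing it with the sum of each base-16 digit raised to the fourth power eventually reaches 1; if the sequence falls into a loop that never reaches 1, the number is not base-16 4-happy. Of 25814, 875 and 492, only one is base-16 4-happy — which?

25814

25814: 25814 → 31409 → 27043 → 17938 → 1569 → 1313 → 642 → 4128 → 17 → 2 → 16 → 1  — reaches 1 (base-16 4-happy)
875: 875 → 16018 → 45074 → 14658 → 6914 → 14658  — repeats 14658 (not base-16 4-happy)
492: 492 → 59153 → 40819 → 59668 → 45234 → 29298 → 4834 → 38449 → 7939 → 50707 → 22114 → 3233 → 30737 → 6499 → 7939  — repeats 7939 (not base-16 4-happy)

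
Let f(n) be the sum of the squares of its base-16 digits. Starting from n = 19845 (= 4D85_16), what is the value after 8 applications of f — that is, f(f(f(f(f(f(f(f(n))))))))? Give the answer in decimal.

19845 = (4,13,8,5)_16 → 4² + 13² + 8² + 5² = 274
274 = (1,1,2)_16 → 1² + 1² + 2² = 6
6 = (6)_16 → 6² = 36
36 = (2,4)_16 → 2² + 4² = 20
20 = (1,4)_16 → 1² + 4² = 17
17 = (1,1)_16 → 1² + 1² = 2
2 = (2)_16 → 2² = 4
4 = (4)_16 → 4² = 16

16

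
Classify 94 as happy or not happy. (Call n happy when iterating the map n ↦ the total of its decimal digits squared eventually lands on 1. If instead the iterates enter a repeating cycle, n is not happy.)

happy

94 → 9² + 4² = 97
97 → 9² + 7² = 130
130 → 1² + 3² + 0² = 10
10 → 1² + 0² = 1  — reached 1.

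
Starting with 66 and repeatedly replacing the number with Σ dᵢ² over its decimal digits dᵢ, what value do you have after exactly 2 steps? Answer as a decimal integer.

66 → 6² + 6² = 36 + 36 = 72
72 → 7² + 2² = 49 + 4 = 53

53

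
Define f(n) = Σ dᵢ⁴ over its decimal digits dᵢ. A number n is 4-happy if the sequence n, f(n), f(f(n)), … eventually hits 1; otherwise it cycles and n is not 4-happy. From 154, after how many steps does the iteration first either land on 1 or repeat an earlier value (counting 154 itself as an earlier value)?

154 → 1⁴ + 5⁴ + 4⁴ = 882
882 → 8⁴ + 8⁴ + 2⁴ = 8208
8208 → 8⁴ + 2⁴ + 0⁴ + 8⁴ = 8208  — 8208 repeats.
That took 3 steps.

3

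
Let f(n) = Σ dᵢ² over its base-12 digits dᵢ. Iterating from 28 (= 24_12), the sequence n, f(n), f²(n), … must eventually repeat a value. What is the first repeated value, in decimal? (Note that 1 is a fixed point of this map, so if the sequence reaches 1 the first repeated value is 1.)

20

28 = (2,4)_12 → 2² + 4² = 4 + 16 = 20
20 = (1,8)_12 → 1² + 8² = 1 + 64 = 65
65 = (5,5)_12 → 5² + 5² = 25 + 25 = 50
50 = (4,2)_12 → 4² + 2² = 16 + 4 = 20  — 20 already appeared earlier.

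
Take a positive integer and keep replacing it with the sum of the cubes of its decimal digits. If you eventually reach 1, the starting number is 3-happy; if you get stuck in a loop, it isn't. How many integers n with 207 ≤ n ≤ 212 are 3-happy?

207: 207 → 351 → 153 → 153  (repeats 153)
208: 208 → 520 → 133 → 55 → 250 → 133  (repeats 133)
209: 209 → 737 → 713 → 371 → 371  (repeats 371)
210: 210 → 9 → 729 → 1080 → 513 → 153 → 153  (repeats 153)
211: 211 → 10 → 1  (reaches 1)
212: 212 → 17 → 344 → 155 → 251 → 134 → 92 → 737 → 713 → 371 → 371  (repeats 371)
3-happy: 211

1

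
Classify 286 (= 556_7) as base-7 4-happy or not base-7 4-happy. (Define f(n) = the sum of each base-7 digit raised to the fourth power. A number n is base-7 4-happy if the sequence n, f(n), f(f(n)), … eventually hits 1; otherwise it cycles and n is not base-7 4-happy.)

not base-7 4-happy

286 = (5,5,6)_7 → 5⁴ + 5⁴ + 6⁴ = 2546
2546 = (1,0,2,6,5)_7 → 1⁴ + 0⁴ + 2⁴ + 6⁴ + 5⁴ = 1938
1938 = (5,4,3,6)_7 → 5⁴ + 4⁴ + 3⁴ + 6⁴ = 2258
2258 = (6,4,0,4)_7 → 6⁴ + 4⁴ + 0⁴ + 4⁴ = 1808
1808 = (5,1,6,2)_7 → 5⁴ + 1⁴ + 6⁴ + 2⁴ = 1938  — 1938 already seen; the sequence cycles without reaching 1.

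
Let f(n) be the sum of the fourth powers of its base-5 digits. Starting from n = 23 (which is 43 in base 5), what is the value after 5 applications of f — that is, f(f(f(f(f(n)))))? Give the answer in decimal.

83

23 = (4,3)_5 → 337
337 = (2,3,2,2)_5 → 129
129 = (1,0,0,4)_5 → 257
257 = (2,0,1,2)_5 → 33
33 = (1,1,3)_5 → 83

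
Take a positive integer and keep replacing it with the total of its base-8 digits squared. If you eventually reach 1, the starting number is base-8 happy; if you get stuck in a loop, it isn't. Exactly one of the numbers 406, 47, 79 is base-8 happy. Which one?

406

406: 406 → 76 → 18 → 8 → 1  — reaches 1 (base-8 happy)
47: 47 → 74 → 6 → 36 → 32 → 16 → 4 → 16  — repeats 16 (not base-8 happy)
79: 79 → 51 → 45 → 50 → 40 → 25 → 10 → 5 → 25  — repeats 25 (not base-8 happy)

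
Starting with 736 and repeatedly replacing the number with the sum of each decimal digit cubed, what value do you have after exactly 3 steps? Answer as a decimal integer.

736 → 7³ + 3³ + 6³ = 343 + 27 + 216 = 586
586 → 5³ + 8³ + 6³ = 125 + 512 + 216 = 853
853 → 8³ + 5³ + 3³ = 512 + 125 + 27 = 664

664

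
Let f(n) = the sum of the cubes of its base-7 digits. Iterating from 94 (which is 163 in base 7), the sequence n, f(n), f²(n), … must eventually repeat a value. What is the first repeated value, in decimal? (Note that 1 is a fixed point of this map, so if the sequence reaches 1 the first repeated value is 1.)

94 = (1,6,3)_7 → 1³ + 6³ + 3³ = 1 + 216 + 27 = 244
244 = (4,6,6)_7 → 4³ + 6³ + 6³ = 64 + 216 + 216 = 496
496 = (1,3,0,6)_7 → 1³ + 3³ + 0³ + 6³ = 1 + 27 + 0 + 216 = 244  — 244 already appeared earlier.

244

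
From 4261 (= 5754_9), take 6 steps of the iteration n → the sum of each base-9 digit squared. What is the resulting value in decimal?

4261 = (5,7,5,4)_9 → 5² + 7² + 5² + 4² = 115
115 = (1,3,7)_9 → 1² + 3² + 7² = 59
59 = (6,5)_9 → 6² + 5² = 61
61 = (6,7)_9 → 6² + 7² = 85
85 = (1,0,4)_9 → 1² + 0² + 4² = 17
17 = (1,8)_9 → 1² + 8² = 65

65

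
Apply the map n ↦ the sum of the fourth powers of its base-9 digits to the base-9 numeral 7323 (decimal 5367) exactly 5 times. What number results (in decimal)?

81

5367 = (7,3,2,3)_9 → 7⁴ + 3⁴ + 2⁴ + 3⁴ = 2579
2579 = (3,4,7,5)_9 → 3⁴ + 4⁴ + 7⁴ + 5⁴ = 3363
3363 = (4,5,4,6)_9 → 4⁴ + 5⁴ + 4⁴ + 6⁴ = 2433
2433 = (3,3,0,3)_9 → 3⁴ + 3⁴ + 0⁴ + 3⁴ = 243
243 = (3,0,0)_9 → 3⁴ + 0⁴ + 0⁴ = 81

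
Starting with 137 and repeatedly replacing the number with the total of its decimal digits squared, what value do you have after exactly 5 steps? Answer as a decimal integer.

89

137 → 1² + 3² + 7² = 1 + 9 + 49 = 59
59 → 5² + 9² = 25 + 81 = 106
106 → 1² + 0² + 6² = 1 + 0 + 36 = 37
37 → 3² + 7² = 9 + 49 = 58
58 → 5² + 8² = 25 + 64 = 89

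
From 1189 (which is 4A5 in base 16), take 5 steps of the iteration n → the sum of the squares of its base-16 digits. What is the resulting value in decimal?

122

1189 = (4,10,5)_16 → 141
141 = (8,13)_16 → 233
233 = (14,9)_16 → 277
277 = (1,1,5)_16 → 27
27 = (1,11)_16 → 122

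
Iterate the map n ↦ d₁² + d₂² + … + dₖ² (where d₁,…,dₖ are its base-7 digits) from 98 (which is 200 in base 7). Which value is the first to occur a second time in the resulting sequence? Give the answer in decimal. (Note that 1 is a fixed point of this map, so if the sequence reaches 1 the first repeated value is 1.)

98 = (2,0,0)_7 → 4
4 = (4)_7 → 16
16 = (2,2)_7 → 8
8 = (1,1)_7 → 2
2 = (2)_7 → 4  — 4 already appeared earlier.

4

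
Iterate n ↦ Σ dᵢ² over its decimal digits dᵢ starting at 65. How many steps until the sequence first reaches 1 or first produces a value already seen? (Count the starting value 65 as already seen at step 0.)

10

65 → 61
61 → 37
37 → 58
58 → 89
89 → 145
145 → 42
42 → 20
20 → 4
4 → 16
16 → 37  — 37 repeats.
That took 10 steps.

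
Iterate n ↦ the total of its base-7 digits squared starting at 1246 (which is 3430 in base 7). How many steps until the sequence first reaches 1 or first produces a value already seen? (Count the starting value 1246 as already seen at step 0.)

1246 = (3,4,3,0)_7 → 3² + 4² + 3² + 0² = 34
34 = (4,6)_7 → 4² + 6² = 52
52 = (1,0,3)_7 → 1² + 0² + 3² = 10
10 = (1,3)_7 → 1² + 3² = 10  — 10 repeats.
That took 4 steps.

4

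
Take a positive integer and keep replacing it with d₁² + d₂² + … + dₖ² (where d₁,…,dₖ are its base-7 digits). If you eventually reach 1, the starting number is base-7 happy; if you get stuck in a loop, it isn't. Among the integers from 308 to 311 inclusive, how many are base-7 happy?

1

308: 308 → 40 → 50 → 2 → 4 → 16 → 8 → 2  (repeats 2)
309: 309 → 41 → 61 → 27 → 45 → 45  (repeats 45)
310: 310 → 44 → 40 → 50 → 2 → 4 → 16 → 8 → 2  (repeats 2)
311: 311 → 49 → 1  (reaches 1)
base-7 happy: 311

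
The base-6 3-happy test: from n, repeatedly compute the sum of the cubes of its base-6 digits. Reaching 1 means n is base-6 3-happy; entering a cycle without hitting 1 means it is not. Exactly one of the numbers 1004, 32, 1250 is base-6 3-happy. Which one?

32

1004: 1004 → 224 → 10 → 65 → 190 → 190  — repeats 190 (not base-6 3-happy)
32: 32 → 133 → 92 → 43 → 3 → 27 → 91 → 36 → 1  — reaches 1 (base-6 3-happy)
1250: 1250 → 261 → 30 → 125 → 160 → 136 → 155 → 190 → 190  — repeats 190 (not base-6 3-happy)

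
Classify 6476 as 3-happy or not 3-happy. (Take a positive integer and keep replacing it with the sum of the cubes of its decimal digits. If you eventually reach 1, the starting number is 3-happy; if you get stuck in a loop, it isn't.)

6476 → 839
839 → 1268
1268 → 737
737 → 713
713 → 371
371 → 371  — 371 already seen; the sequence cycles without reaching 1.

not 3-happy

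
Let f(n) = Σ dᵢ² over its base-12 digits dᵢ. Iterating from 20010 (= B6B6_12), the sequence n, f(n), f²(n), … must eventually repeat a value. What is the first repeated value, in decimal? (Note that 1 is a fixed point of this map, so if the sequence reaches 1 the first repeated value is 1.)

1

20010 = (11,6,11,6)_12 → 11² + 6² + 11² + 6² = 314
314 = (2,2,2)_12 → 2² + 2² + 2² = 12
12 = (1,0)_12 → 1² + 0² = 1  — reached the fixed point 1.
1 → 1, so 1 is the first repeated value.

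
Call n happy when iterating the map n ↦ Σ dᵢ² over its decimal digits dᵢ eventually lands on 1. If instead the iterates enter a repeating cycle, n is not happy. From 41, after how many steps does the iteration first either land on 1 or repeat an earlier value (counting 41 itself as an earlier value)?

14

41 → 4² + 1² = 17
17 → 1² + 7² = 50
50 → 5² + 0² = 25
25 → 2² + 5² = 29
29 → 2² + 9² = 85
85 → 8² + 5² = 89
89 → 8² + 9² = 145
145 → 1² + 4² + 5² = 42
42 → 4² + 2² = 20
20 → 2² + 0² = 4
4 → 4² = 16
16 → 1² + 6² = 37
37 → 3² + 7² = 58
58 → 5² + 8² = 89  — 89 repeats.
That took 14 steps.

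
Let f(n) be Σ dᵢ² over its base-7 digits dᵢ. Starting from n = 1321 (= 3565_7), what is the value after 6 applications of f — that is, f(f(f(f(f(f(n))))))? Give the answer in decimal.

29

1321 = (3,5,6,5)_7 → 95
95 = (1,6,4)_7 → 53
53 = (1,0,4)_7 → 17
17 = (2,3)_7 → 13
13 = (1,6)_7 → 37
37 = (5,2)_7 → 29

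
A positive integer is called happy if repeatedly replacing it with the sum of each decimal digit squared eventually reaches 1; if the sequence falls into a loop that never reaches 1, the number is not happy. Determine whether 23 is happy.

23 → 2² + 3² = 4 + 9 = 13
13 → 1² + 3² = 1 + 9 = 10
10 → 1² + 0² = 1 + 0 = 1  — reached 1.

happy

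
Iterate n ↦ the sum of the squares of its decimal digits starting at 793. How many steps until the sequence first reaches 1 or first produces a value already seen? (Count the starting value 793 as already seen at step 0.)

6

793 → 7² + 9² + 3² = 139
139 → 1² + 3² + 9² = 91
91 → 9² + 1² = 82
82 → 8² + 2² = 68
68 → 6² + 8² = 100
100 → 1² + 0² + 0² = 1  — reached 1.
That took 6 steps.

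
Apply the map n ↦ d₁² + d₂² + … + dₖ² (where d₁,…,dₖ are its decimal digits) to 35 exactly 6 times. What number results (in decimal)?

145

35 → 3² + 5² = 34
34 → 3² + 4² = 25
25 → 2² + 5² = 29
29 → 2² + 9² = 85
85 → 8² + 5² = 89
89 → 8² + 9² = 145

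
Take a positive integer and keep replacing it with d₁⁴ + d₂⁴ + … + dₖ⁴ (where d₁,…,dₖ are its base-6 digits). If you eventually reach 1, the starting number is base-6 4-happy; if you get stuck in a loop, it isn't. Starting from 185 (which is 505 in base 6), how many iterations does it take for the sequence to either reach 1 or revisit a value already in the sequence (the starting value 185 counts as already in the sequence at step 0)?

8

185 = (5,0,5)_6 → 5⁴ + 0⁴ + 5⁴ = 1250
1250 = (5,4,4,2)_6 → 5⁴ + 4⁴ + 4⁴ + 2⁴ = 1153
1153 = (5,2,0,1)_6 → 5⁴ + 2⁴ + 0⁴ + 1⁴ = 642
642 = (2,5,5,0)_6 → 2⁴ + 5⁴ + 5⁴ + 0⁴ = 1266
1266 = (5,5,1,0)_6 → 5⁴ + 5⁴ + 1⁴ + 0⁴ = 1251
1251 = (5,4,4,3)_6 → 5⁴ + 4⁴ + 4⁴ + 3⁴ = 1218
1218 = (5,3,5,0)_6 → 5⁴ + 3⁴ + 5⁴ + 0⁴ = 1331
1331 = (1,0,0,5,5)_6 → 1⁴ + 0⁴ + 0⁴ + 5⁴ + 5⁴ = 1251  — 1251 repeats.
That took 8 steps.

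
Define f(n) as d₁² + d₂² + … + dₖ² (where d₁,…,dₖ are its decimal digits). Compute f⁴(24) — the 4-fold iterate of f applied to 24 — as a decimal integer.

24 → 2² + 4² = 20
20 → 2² + 0² = 4
4 → 4² = 16
16 → 1² + 6² = 37

37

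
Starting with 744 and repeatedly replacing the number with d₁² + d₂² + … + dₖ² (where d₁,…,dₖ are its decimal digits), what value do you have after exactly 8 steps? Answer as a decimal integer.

42

744 → 7² + 4² + 4² = 81
81 → 8² + 1² = 65
65 → 6² + 5² = 61
61 → 6² + 1² = 37
37 → 3² + 7² = 58
58 → 5² + 8² = 89
89 → 8² + 9² = 145
145 → 1² + 4² + 5² = 42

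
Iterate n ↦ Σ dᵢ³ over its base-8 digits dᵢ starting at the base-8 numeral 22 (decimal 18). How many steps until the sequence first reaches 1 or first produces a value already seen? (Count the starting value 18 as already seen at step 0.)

18 = (2,2)_8 → 16
16 = (2,0)_8 → 8
8 = (1,0)_8 → 1  — reached 1.
That took 3 steps.

3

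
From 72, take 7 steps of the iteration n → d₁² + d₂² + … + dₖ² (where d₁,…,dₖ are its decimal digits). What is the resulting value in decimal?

72 → 7² + 2² = 49 + 4 = 53
53 → 5² + 3² = 25 + 9 = 34
34 → 3² + 4² = 9 + 16 = 25
25 → 2² + 5² = 4 + 25 = 29
29 → 2² + 9² = 4 + 81 = 85
85 → 8² + 5² = 64 + 25 = 89
89 → 8² + 9² = 64 + 81 = 145

145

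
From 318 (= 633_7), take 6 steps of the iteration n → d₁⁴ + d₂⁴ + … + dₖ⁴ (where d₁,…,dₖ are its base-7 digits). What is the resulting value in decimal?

1218

318 = (6,3,3)_7 → 6⁴ + 3⁴ + 3⁴ = 1458
1458 = (4,1,5,2)_7 → 4⁴ + 1⁴ + 5⁴ + 2⁴ = 898
898 = (2,4,2,2)_7 → 2⁴ + 4⁴ + 2⁴ + 2⁴ = 304
304 = (6,1,3)_7 → 6⁴ + 1⁴ + 3⁴ = 1378
1378 = (4,0,0,6)_7 → 4⁴ + 0⁴ + 0⁴ + 6⁴ = 1552
1552 = (4,3,4,5)_7 → 4⁴ + 3⁴ + 4⁴ + 5⁴ = 1218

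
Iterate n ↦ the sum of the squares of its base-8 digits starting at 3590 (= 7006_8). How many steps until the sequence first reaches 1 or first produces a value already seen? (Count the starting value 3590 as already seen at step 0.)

3590 = (7,0,0,6)_8 → 7² + 0² + 0² + 6² = 49 + 0 + 0 + 36 = 85
85 = (1,2,5)_8 → 1² + 2² + 5² = 1 + 4 + 25 = 30
30 = (3,6)_8 → 3² + 6² = 9 + 36 = 45
45 = (5,5)_8 → 5² + 5² = 25 + 25 = 50
50 = (6,2)_8 → 6² + 2² = 36 + 4 = 40
40 = (5,0)_8 → 5² + 0² = 25 + 0 = 25
25 = (3,1)_8 → 3² + 1² = 9 + 1 = 10
10 = (1,2)_8 → 1² + 2² = 1 + 4 = 5
5 = (5)_8 → 5² = 25  — 25 repeats.
That took 9 steps.

9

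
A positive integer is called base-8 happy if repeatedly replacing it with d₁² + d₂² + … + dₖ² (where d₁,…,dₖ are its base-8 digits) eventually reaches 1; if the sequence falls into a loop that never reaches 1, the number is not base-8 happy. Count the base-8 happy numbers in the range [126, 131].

1

126: 126 → 86 → 41 → 26 → 13 → 26  (repeats 26)
127: 127 → 99 → 26 → 13 → 26  (repeats 26)
128: 128 → 4 → 16 → 4  (repeats 4)
129: 129 → 5 → 25 → 10 → 5  (repeats 5)
130: 130 → 8 → 1  (reaches 1)
131: 131 → 13 → 26 → 13  (repeats 13)
base-8 happy: 130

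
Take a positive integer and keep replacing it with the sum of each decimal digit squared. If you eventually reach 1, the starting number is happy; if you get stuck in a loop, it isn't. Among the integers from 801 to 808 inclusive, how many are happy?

801: 801 → 65 → 61 → 37 → 58 → 89 → 145 → 42 → 20 → 4 → 16 → 37  — not happy
802: 802 → 68 → 100 → 1  — happy
803: 803 → 73 → 58 → 89 → 145 → 42 → 20 → 4 → 16 → 37 → 58  — not happy
804: 804 → 80 → 64 → 52 → 29 → 85 → 89 → 145 → 42 → 20 → 4 → 16 → 37 → 58 → 89  — not happy
805: 805 → 89 → 145 → 42 → 20 → 4 → 16 → 37 → 58 → 89  — not happy
806: 806 → 100 → 1  — happy
807: 807 → 113 → 11 → 2 → 4 → 16 → 37 → 58 → 89 → 145 → 42 → 20 → 4  — not happy
808: 808 → 128 → 69 → 117 → 51 → 26 → 40 → 16 → 37 → 58 → 89 → 145 → 42 → 20 → 4 → 16  — not happy
happy: 802, 806

2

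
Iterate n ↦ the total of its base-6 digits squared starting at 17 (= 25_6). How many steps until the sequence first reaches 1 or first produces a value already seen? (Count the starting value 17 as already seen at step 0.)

17 = (2,5)_6 → 2² + 5² = 4 + 25 = 29
29 = (4,5)_6 → 4² + 5² = 16 + 25 = 41
41 = (1,0,5)_6 → 1² + 0² + 5² = 1 + 0 + 25 = 26
26 = (4,2)_6 → 4² + 2² = 16 + 4 = 20
20 = (3,2)_6 → 3² + 2² = 9 + 4 = 13
13 = (2,1)_6 → 2² + 1² = 4 + 1 = 5
5 = (5)_6 → 5² = 25
25 = (4,1)_6 → 4² + 1² = 16 + 1 = 17  — 17 repeats.
That took 8 steps.

8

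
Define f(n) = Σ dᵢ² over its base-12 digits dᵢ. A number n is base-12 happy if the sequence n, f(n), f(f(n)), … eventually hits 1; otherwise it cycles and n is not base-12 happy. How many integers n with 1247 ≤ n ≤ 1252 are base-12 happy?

1247: 1247 → 234 → 86 → 53 → 41 → 34 → 104 → 128 → 164 → 66 → 61 → 26 → 8 → 64 → 41  (repeats 41)
1248: 1248 → 128 → 164 → 66 → 61 → 26 → 8 → 64 → 41 → 34 → 104 → 128  (repeats 128)
1249: 1249 → 129 → 181 → 11 → 121 → 101 → 89 → 74 → 40 → 25 → 5 → 25  (repeats 25)
1250: 1250 → 132 → 121 → 101 → 89 → 74 → 40 → 25 → 5 → 25  (repeats 25)
1251: 1251 → 137 → 146 → 5 → 25 → 5  (repeats 5)
1252: 1252 → 144 → 1  (reaches 1)
base-12 happy: 1252

1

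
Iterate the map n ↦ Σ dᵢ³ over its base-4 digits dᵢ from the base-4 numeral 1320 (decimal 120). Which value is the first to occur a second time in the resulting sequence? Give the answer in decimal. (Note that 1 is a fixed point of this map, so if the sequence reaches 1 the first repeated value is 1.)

120 = (1,3,2,0)_4 → 36
36 = (2,1,0)_4 → 9
9 = (2,1)_4 → 9  — 9 already appeared earlier.

9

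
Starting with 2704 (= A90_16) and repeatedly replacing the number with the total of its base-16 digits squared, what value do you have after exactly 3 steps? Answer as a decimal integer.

2704 = (10,9,0)_16 → 181
181 = (11,5)_16 → 146
146 = (9,2)_16 → 85

85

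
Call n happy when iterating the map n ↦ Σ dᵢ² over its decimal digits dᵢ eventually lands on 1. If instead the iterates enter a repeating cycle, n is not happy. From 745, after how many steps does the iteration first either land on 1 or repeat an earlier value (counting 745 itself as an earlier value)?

745 → 90
90 → 81
81 → 65
65 → 61
61 → 37
37 → 58
58 → 89
89 → 145
145 → 42
42 → 20
20 → 4
4 → 16
16 → 37  — 37 repeats.
That took 13 steps.

13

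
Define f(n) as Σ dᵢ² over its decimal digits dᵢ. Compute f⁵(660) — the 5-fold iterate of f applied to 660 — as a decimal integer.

660 → 6² + 6² + 0² = 36 + 36 + 0 = 72
72 → 7² + 2² = 49 + 4 = 53
53 → 5² + 3² = 25 + 9 = 34
34 → 3² + 4² = 9 + 16 = 25
25 → 2² + 5² = 4 + 25 = 29

29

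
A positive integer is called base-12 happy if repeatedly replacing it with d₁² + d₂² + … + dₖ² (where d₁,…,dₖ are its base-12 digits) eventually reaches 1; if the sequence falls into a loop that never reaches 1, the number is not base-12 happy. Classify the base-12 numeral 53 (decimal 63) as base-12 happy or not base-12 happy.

not base-12 happy

63 = (5,3)_12 → 5² + 3² = 25 + 9 = 34
34 = (2,10)_12 → 2² + 10² = 4 + 100 = 104
104 = (8,8)_12 → 8² + 8² = 64 + 64 = 128
128 = (10,8)_12 → 10² + 8² = 100 + 64 = 164
164 = (1,1,8)_12 → 1² + 1² + 8² = 1 + 1 + 64 = 66
66 = (5,6)_12 → 5² + 6² = 25 + 36 = 61
61 = (5,1)_12 → 5² + 1² = 25 + 1 = 26
26 = (2,2)_12 → 2² + 2² = 4 + 4 = 8
8 = (8)_12 → 8² = 64
64 = (5,4)_12 → 5² + 4² = 25 + 16 = 41
41 = (3,5)_12 → 3² + 5² = 9 + 25 = 34  — 34 already seen; the sequence cycles without reaching 1.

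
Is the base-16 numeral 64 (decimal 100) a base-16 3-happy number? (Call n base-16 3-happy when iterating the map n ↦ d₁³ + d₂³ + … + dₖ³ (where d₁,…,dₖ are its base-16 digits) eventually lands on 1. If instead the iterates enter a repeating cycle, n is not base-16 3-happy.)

base-16 3-happy

100 = (6,4)_16 → 6³ + 4³ = 216 + 64 = 280
280 = (1,1,8)_16 → 1³ + 1³ + 8³ = 1 + 1 + 512 = 514
514 = (2,0,2)_16 → 2³ + 0³ + 2³ = 8 + 0 + 8 = 16
16 = (1,0)_16 → 1³ + 0³ = 1 + 0 = 1  — reached 1.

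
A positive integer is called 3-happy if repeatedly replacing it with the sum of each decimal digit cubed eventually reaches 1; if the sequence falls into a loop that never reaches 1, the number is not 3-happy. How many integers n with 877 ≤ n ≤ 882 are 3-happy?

1

877: 877 → 1198 → 1243 → 100 → 1  — 3-happy
878: 878 → 1367 → 587 → 980 → 1241 → 74 → 407 → 407  — not 3-happy
879: 879 → 1584 → 702 → 351 → 153 → 153  — not 3-happy
880: 880 → 1024 → 73 → 370 → 370  — not 3-happy
881: 881 → 1025 → 134 → 92 → 737 → 713 → 371 → 371  — not 3-happy
882: 882 → 1032 → 36 → 243 → 99 → 1458 → 702 → 351 → 153 → 153  — not 3-happy
3-happy: 877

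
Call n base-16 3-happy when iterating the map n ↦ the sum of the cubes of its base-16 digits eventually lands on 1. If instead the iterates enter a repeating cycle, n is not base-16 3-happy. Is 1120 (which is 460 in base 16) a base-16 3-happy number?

1120 = (4,6,0)_16 → 4³ + 6³ + 0³ = 64 + 216 + 0 = 280
280 = (1,1,8)_16 → 1³ + 1³ + 8³ = 1 + 1 + 512 = 514
514 = (2,0,2)_16 → 2³ + 0³ + 2³ = 8 + 0 + 8 = 16
16 = (1,0)_16 → 1³ + 0³ = 1 + 0 = 1  — reached 1.

base-16 3-happy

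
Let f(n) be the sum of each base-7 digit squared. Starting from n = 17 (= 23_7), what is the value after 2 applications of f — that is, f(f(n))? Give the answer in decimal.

37

17 = (2,3)_7 → 2² + 3² = 13
13 = (1,6)_7 → 1² + 6² = 37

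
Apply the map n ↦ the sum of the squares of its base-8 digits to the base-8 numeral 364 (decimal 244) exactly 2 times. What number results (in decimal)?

74

244 = (3,6,4)_8 → 3² + 6² + 4² = 9 + 36 + 16 = 61
61 = (7,5)_8 → 7² + 5² = 49 + 25 = 74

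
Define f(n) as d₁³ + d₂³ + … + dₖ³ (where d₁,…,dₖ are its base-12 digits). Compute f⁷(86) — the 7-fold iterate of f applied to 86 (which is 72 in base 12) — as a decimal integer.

86 = (7,2)_12 → 7³ + 2³ = 351
351 = (2,5,3)_12 → 2³ + 5³ + 3³ = 160
160 = (1,1,4)_12 → 1³ + 1³ + 4³ = 66
66 = (5,6)_12 → 5³ + 6³ = 341
341 = (2,4,5)_12 → 2³ + 4³ + 5³ = 197
197 = (1,4,5)_12 → 1³ + 4³ + 5³ = 190
190 = (1,3,10)_12 → 1³ + 3³ + 10³ = 1028

1028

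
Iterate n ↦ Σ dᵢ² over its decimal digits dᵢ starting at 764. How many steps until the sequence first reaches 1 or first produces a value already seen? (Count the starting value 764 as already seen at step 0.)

764 → 7² + 6² + 4² = 101
101 → 1² + 0² + 1² = 2
2 → 2² = 4
4 → 4² = 16
16 → 1² + 6² = 37
37 → 3² + 7² = 58
58 → 5² + 8² = 89
89 → 8² + 9² = 145
145 → 1² + 4² + 5² = 42
42 → 4² + 2² = 20
20 → 2² + 0² = 4  — 4 repeats.
That took 11 steps.

11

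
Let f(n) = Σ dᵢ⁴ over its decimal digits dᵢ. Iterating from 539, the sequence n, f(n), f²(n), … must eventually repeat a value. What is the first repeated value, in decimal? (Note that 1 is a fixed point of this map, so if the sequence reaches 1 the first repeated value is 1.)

13139

539 → 7267
7267 → 6114
6114 → 1554
1554 → 1507
1507 → 3027
3027 → 2498
2498 → 10929
10929 → 13139
13139 → 6725
6725 → 4338
4338 → 4514
4514 → 1138
1138 → 4179
4179 → 9219
9219 → 13139  — 13139 already appeared earlier.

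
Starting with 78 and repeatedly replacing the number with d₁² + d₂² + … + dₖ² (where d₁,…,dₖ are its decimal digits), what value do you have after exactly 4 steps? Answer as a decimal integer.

4

78 → 7² + 8² = 113
113 → 1² + 1² + 3² = 11
11 → 1² + 1² = 2
2 → 2² = 4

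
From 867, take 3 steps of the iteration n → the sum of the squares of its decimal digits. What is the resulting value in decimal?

145

867 → 8² + 6² + 7² = 149
149 → 1² + 4² + 9² = 98
98 → 9² + 8² = 145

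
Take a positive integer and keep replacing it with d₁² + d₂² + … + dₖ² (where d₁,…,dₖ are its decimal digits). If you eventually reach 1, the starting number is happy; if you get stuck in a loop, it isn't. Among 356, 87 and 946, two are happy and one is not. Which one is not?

87

356: 356 → 70 → 49 → 97 → 130 → 10 → 1  — reaches 1 (happy)
87: 87 → 113 → 11 → 2 → 4 → 16 → 37 → 58 → 89 → 145 → 42 → 20 → 4  — repeats 4 (not happy)
946: 946 → 133 → 19 → 82 → 68 → 100 → 1  — reaches 1 (happy)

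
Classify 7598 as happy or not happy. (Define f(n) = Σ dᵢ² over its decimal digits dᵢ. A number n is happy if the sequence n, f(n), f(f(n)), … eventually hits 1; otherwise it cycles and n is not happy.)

7598 → 219
219 → 86
86 → 100
100 → 1  — reached 1.

happy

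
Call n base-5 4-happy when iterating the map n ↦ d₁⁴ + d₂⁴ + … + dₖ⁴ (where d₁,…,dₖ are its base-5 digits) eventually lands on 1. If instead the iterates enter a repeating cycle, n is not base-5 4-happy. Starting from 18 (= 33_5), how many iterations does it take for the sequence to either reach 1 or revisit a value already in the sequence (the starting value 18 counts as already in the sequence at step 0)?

14

18 = (3,3)_5 → 3⁴ + 3⁴ = 81 + 81 = 162
162 = (1,1,2,2)_5 → 1⁴ + 1⁴ + 2⁴ + 2⁴ = 1 + 1 + 16 + 16 = 34
34 = (1,1,4)_5 → 1⁴ + 1⁴ + 4⁴ = 1 + 1 + 256 = 258
258 = (2,0,1,3)_5 → 2⁴ + 0⁴ + 1⁴ + 3⁴ = 16 + 0 + 1 + 81 = 98
98 = (3,4,3)_5 → 3⁴ + 4⁴ + 3⁴ = 81 + 256 + 81 = 418
418 = (3,1,3,3)_5 → 3⁴ + 1⁴ + 3⁴ + 3⁴ = 81 + 1 + 81 + 81 = 244
244 = (1,4,3,4)_5 → 1⁴ + 4⁴ + 3⁴ + 4⁴ = 1 + 256 + 81 + 256 = 594
594 = (4,3,3,4)_5 → 4⁴ + 3⁴ + 3⁴ + 4⁴ = 256 + 81 + 81 + 256 = 674
674 = (1,0,1,4,4)_5 → 1⁴ + 0⁴ + 1⁴ + 4⁴ + 4⁴ = 1 + 0 + 1 + 256 + 256 = 514
514 = (4,0,2,4)_5 → 4⁴ + 0⁴ + 2⁴ + 4⁴ = 256 + 0 + 16 + 256 = 528
528 = (4,1,0,3)_5 → 4⁴ + 1⁴ + 0⁴ + 3⁴ = 256 + 1 + 0 + 81 = 338
338 = (2,3,2,3)_5 → 2⁴ + 3⁴ + 2⁴ + 3⁴ = 16 + 81 + 16 + 81 = 194
194 = (1,2,3,4)_5 → 1⁴ + 2⁴ + 3⁴ + 4⁴ = 1 + 16 + 81 + 256 = 354
354 = (2,4,0,4)_5 → 2⁴ + 4⁴ + 0⁴ + 4⁴ = 16 + 256 + 0 + 256 = 528  — 528 repeats.
That took 14 steps.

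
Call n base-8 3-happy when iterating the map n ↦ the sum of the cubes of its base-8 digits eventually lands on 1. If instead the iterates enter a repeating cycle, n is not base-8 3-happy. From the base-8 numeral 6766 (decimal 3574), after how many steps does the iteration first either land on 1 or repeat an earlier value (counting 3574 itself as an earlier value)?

3574 = (6,7,6,6)_8 → 991
991 = (1,7,3,7)_8 → 714
714 = (1,3,1,2)_8 → 37
37 = (4,5)_8 → 189
189 = (2,7,5)_8 → 476
476 = (7,3,4)_8 → 434
434 = (6,6,2)_8 → 440
440 = (6,7,0)_8 → 559
559 = (1,0,5,7)_8 → 469
469 = (7,2,5)_8 → 476  — 476 repeats.
That took 10 steps.

10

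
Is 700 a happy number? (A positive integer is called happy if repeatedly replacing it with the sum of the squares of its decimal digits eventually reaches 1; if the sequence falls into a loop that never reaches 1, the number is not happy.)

700 → 49
49 → 97
97 → 130
130 → 10
10 → 1  — reached 1.

happy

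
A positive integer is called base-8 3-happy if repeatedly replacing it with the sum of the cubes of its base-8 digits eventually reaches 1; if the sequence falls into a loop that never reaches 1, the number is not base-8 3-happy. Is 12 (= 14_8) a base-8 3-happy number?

base-8 3-happy

12 = (1,4)_8 → 1³ + 4³ = 1 + 64 = 65
65 = (1,0,1)_8 → 1³ + 0³ + 1³ = 1 + 0 + 1 = 2
2 = (2)_8 → 2³ = 8
8 = (1,0)_8 → 1³ + 0³ = 1 + 0 = 1  — reached 1.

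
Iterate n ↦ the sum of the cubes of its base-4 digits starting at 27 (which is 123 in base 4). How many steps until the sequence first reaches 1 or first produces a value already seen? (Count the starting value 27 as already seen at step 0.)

3

27 = (1,2,3)_4 → 1³ + 2³ + 3³ = 36
36 = (2,1,0)_4 → 2³ + 1³ + 0³ = 9
9 = (2,1)_4 → 2³ + 1³ = 9  — 9 repeats.
That took 3 steps.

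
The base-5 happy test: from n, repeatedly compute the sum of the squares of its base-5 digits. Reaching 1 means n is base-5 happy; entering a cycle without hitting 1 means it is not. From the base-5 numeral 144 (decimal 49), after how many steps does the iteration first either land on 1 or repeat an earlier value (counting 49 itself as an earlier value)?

4

49 = (1,4,4)_5 → 1² + 4² + 4² = 1 + 16 + 16 = 33
33 = (1,1,3)_5 → 1² + 1² + 3² = 1 + 1 + 9 = 11
11 = (2,1)_5 → 2² + 1² = 4 + 1 = 5
5 = (1,0)_5 → 1² + 0² = 1 + 0 = 1  — reached 1.
That took 4 steps.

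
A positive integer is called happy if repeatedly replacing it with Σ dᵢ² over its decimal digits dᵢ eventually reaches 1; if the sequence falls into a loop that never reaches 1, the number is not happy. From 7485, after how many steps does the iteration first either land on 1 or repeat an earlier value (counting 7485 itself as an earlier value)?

7485 → 154
154 → 42
42 → 20
20 → 4
4 → 16
16 → 37
37 → 58
58 → 89
89 → 145
145 → 42  — 42 repeats.
That took 10 steps.

10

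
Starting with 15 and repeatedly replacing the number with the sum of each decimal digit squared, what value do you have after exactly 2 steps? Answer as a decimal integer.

15 → 1² + 5² = 26
26 → 2² + 6² = 40

40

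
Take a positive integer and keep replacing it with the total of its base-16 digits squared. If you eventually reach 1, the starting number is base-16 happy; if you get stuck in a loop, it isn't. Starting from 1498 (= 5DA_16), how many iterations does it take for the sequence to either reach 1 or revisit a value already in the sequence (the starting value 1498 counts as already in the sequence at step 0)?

9

1498 = (5,13,10)_16 → 5² + 13² + 10² = 294
294 = (1,2,6)_16 → 1² + 2² + 6² = 41
41 = (2,9)_16 → 2² + 9² = 85
85 = (5,5)_16 → 5² + 5² = 50
50 = (3,2)_16 → 3² + 2² = 13
13 = (13)_16 → 13² = 169
169 = (10,9)_16 → 10² + 9² = 181
181 = (11,5)_16 → 11² + 5² = 146
146 = (9,2)_16 → 9² + 2² = 85  — 85 repeats.
That took 9 steps.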